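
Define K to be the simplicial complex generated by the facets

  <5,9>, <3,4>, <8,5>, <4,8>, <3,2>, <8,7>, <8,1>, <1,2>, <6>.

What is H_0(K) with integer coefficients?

H_0 = Z^2.

Order the vertices as 1 < 2 < 3 < 4 < 5 < 6 < 7 < 8 < 9. Listing each simplex with vertices in this order, K has dimension 1 with simplices:

  0-simplices (9): [1], [2], [3], [4], [5], [6], [7], [8], [9]
  1-simplices (8): [1,2], [1,8], [2,3], [3,4], [4,8], [5,8], [5,9], [7,8]

giving chain groups C_0 ≅ Z^9, C_1 ≅ Z^8.

The boundary map ∂_1: C_1 → C_0 is given by ∂[p,q] = [q] − [p]. For instance
  ∂[1,2] = [2] − [1].
This gives a 9×8 integer matrix of rank 7; reducing to Smith normal form yields diagonal entries (1,1,1,1,1,1,1).

Now H_k = ker ∂_k / im ∂_{k+1}, so:

  H_0: rank C_0 − rank ∂_1 = 9 − 7 = 2, and the invariant factors of ∂_1 are all 1, so H_0 = Z^2.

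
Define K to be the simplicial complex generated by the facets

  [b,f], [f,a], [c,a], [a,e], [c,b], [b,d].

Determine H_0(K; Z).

Take the total order a < b < c < d < e < f on the vertex set. Then K (dimension 1) consists of the simplices:

  0-simplices (6): a, b, c, d, e, f
  1-simplices (6): ac, ae, af, bc, bd, bf

Hence C_0 ≅ Z^6, C_1 ≅ Z^6.

Boundary ∂_1: C_1 → C_0 maps an edge to its endpoints' difference, ∂[p,q] = q − p. For instance
  ∂bd = d − b.
The 6×6 boundary matrix has rank 5 and Smith normal form diag(1,1,1,1,1).

Computing H_k = (kernel of ∂_k) / (image of ∂_{k+1}):

  H_0: rank C_0 − rank ∂_1 = 6 − 5 = 1, and the invariant factors of ∂_1 are all 1, so H_0 ≅ Z.

H_0 ≅ Z.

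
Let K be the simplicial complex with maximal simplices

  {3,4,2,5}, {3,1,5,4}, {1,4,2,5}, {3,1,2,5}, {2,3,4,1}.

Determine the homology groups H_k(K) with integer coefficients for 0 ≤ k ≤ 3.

H_0 ≅ Z,  H_1 = 0,  H_2 = 0,  H_3 ≅ Z.

K has 5 vertices, 10 edges, 10 triangles, 5 3-simplices.
rank ∂_0 = 0, rank ∂_1 = 4 ⇒ b_0 = 5 − 0 − 4 = 1; all invariant factors of ∂_1 are 1 so no torsion. So H_0 = Z.
rank ∂_1 = 4, rank ∂_2 = 6 ⇒ b_1 = 10 − 4 − 6 = 0; all invariant factors of ∂_2 are 1 so no torsion. So H_1 = 0.
rank ∂_2 = 6, rank ∂_3 = 4 ⇒ b_2 = 10 − 6 − 4 = 0; all invariant factors of ∂_3 are 1 so no torsion. So H_2 = 0.
rank ∂_3 = 4, rank ∂_4 = 0 ⇒ b_3 = 5 − 4 − 0 = 1. So H_3 = Z.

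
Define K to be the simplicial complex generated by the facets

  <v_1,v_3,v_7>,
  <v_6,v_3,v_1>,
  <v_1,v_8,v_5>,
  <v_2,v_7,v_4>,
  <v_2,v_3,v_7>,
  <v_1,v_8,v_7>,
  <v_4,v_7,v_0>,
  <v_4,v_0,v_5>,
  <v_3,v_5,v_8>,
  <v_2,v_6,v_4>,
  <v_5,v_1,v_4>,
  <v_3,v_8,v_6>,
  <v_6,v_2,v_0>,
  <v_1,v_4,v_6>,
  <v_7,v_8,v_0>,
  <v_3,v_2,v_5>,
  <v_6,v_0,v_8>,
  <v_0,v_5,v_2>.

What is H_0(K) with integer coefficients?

H_0 ≅ Z.

We work with the vertex ordering v_0 < v_1 < v_2 < v_3 < v_4 < v_5 < v_6 < v_7 < v_8. The simplices of K, each written with vertices in increasing order, are:

  0-simplices (9): [v_0], [v_1], [v_2], [v_3], [v_4], [v_5], [v_6], [v_7], [v_8]
  1-simplices (27): (27 of them)
  2-simplices (18): (18 of them)

Hence C_0 ≅ Z^9, C_1 ≅ Z^27, C_2 ≅ Z^18.

Boundary ∂_1: C_1 → C_0 maps an edge to its endpoints' difference, ∂[p,q] = q − p. For instance
  ∂[v_2,v_5] = [v_5] − [v_2].
As a 9×27 matrix over Z this has rank 8, with invariant factors (1,1,1,1,1,1,1,1).

∂_2: C_2 → C_1 sends each 2-simplex [p,q,r] to [q,r] − [p,r] + [p,q]. For instance
  ∂[v_2,v_3,v_7] = [v_3,v_7] − [v_2,v_7] + [v_2,v_3],
  ∂[v_3,v_5,v_8] = [v_5,v_8] − [v_3,v_8] + [v_3,v_5].
The 27×18 boundary matrix has rank 18 and Smith normal form diag(1,1,1,1,1,1,1,1,1,1,1,1,1,1,1,1,1,2).

Reading off H_k = ker ∂_k / im ∂_{k+1}:

  H_0: rank C_0 − rank ∂_1 = 9 − 8 = 1, and the invariant factors of ∂_1 are all 1, so H_0 ≅ Z.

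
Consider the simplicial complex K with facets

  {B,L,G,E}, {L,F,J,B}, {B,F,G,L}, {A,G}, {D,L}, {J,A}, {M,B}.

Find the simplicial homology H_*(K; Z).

H_0 = Z,  H_1 = Z,  H_2 = 0,  H_3 = 0.

Take the total order A < B < D < E < F < G < J < L < M on the vertex set. Then K (dimension 3) consists of the simplices:

  0-simplices (9): A, B, D, E, F, G, J, L, M
  1-simplices (16): AG, AJ, BE, BF, BG, BJ, BL, BM, DL, EG, EL, FG, FJ, FL, GL, JL
  2-simplices (10): BEG, BEL, BFG, BFJ, BFL, BGL, BJL, EGL, FGL, FJL
  3-simplices (3): BEGL, BFGL, BFJL

giving chain groups C_0 ≅ Z^9, C_1 ≅ Z^16, C_2 ≅ Z^10, C_3 ≅ Z^3.

∂_1: C_1 → C_0 maps an edge to its endpoints' difference, ∂[p,q] = q − p.
This gives a 9×16 integer matrix of rank 8; reducing to Smith normal form yields diagonal entries (1,1,1,1,1,1,1,1).

∂_2: C_2 → C_1 acts by ∂[p,q,r] = [q,r] − [p,r] + [p,q]. For instance
  ∂FGL = GL − FL + FG,
  ∂BJL = JL − BL + BJ.
As a 16×10 matrix over Z this has rank 7, with invariant factors (1,1,1,1,1,1,1).

∂_3: C_3 → C_2 sends each 3-simplex σ to the alternating sum Σ_i (−1)^i (σ with its i-th vertex removed). For instance
  ∂BFGL = FGL − BGL + BFL − BFG,
  ∂BEGL = EGL − BGL + BEL − BEG.
This gives a 10×3 integer matrix of rank 3; reducing to Smith normal form yields diagonal entries (1,1,1).

From H_k ≅ ker(∂_k) / im(∂_{k+1}) we obtain:

  H_0: rank C_0 − rank ∂_1 = 9 − 8 = 1, and the invariant factors of ∂_1 are all 1, so H_0 ≅ Z.
  H_1: rank ker ∂_1 − rank ∂_2 = (16 − 8) − 7 = 1, and the invariant factors of ∂_2 are all 1, so H_1 ≅ Z.
  H_2: rank ker ∂_2 − rank ∂_3 = (10 − 7) − 3 = 0, and the invariant factors of ∂_3 are all 1, so H_2 ≅ 0.
  H_3: rank ker ∂_3 − rank ∂_4 = (3 − 3) − 0 = 0, and there is no ∂_4, so H_3 ≅ 0.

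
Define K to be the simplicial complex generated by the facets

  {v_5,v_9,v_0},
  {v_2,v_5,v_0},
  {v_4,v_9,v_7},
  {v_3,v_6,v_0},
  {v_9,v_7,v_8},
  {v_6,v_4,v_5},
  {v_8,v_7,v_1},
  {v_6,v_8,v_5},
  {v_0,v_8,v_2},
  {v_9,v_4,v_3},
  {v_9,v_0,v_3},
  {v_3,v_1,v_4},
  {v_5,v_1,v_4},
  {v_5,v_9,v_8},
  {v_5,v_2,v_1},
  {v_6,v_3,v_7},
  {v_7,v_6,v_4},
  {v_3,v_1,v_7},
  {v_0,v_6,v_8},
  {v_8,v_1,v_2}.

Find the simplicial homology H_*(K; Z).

K has 10 vertices, 30 edges, 20 triangles.
rank ∂_0 = 0, rank ∂_1 = 9 ⇒ b_0 = 10 − 0 − 9 = 1; all invariant factors of ∂_1 are 1 so no torsion. So H_0 = Z.
rank ∂_1 = 9, rank ∂_2 = 20 ⇒ b_1 = 30 − 9 − 20 = 1; ∂_2 has invariant factor(s) [2] giving torsion. So H_1 = Z × Z/2.
rank ∂_2 = 20, rank ∂_3 = 0 ⇒ b_2 = 20 − 20 − 0 = 0. So H_2 = 0.

H_0 ≅ Z,  H_1 ≅ Z × Z/2,  H_2 = 0.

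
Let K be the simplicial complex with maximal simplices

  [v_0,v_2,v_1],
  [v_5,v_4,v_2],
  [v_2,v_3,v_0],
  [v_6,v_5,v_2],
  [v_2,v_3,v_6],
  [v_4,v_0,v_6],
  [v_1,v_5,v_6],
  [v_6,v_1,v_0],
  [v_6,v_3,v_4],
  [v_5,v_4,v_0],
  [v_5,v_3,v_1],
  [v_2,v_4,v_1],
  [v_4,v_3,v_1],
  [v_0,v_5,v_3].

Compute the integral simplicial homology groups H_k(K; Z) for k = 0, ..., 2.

H_0 ≅ Z,  H_1 ≅ Z^2,  H_2 ≅ Z.

Order the vertices as v_0 < v_1 < v_2 < v_3 < v_4 < v_5 < v_6. Listing each simplex with vertices in this order, K has dimension 2 with simplices:

  0-simplices (7): [v_0], [v_1], [v_2], [v_3], [v_4], [v_5], [v_6]
  1-simplices (21): (21 of them)
  2-simplices (14): (14 of them)

so the chain groups are C_0 ≅ Z^7, C_1 ≅ Z^21, C_2 ≅ Z^14.

Boundary ∂_1: C_1 → C_0 sends each edge [p,q] (with p < q) to q − p.
As a 7×21 matrix over Z this has rank 6, with invariant factors (1,1,1,1,1,1).

The boundary map ∂_2: C_2 → C_1 acts by ∂[p,q,r] = [q,r] − [p,r] + [p,q]. For instance
  ∂[v_0,v_2,v_3] = [v_2,v_3] − [v_0,v_3] + [v_0,v_2],
  ∂[v_0,v_1,v_6] = [v_1,v_6] − [v_0,v_6] + [v_0,v_1].
As a 21×14 matrix over Z this has rank 13, with invariant factors (1,1,1,1,1,1,1,1,1,1,1,1,1).

From H_k ≅ ker(∂_k) / im(∂_{k+1}) we obtain:

  H_0: rank C_0 − rank ∂_1 = 7 − 6 = 1, and the invariant factors of ∂_1 are all 1, so H_0 = Z.
  H_1: rank ker ∂_1 − rank ∂_2 = (21 − 6) − 13 = 2, and the invariant factors of ∂_2 are all 1, so H_1 = Z^2.
  H_2: rank ker ∂_2 − rank ∂_3 = (14 − 13) − 0 = 1, and there is no ∂_3, so H_2 = Z.

As a check, the Euler characteristic is 7 − 21 + 14 = 0, which agrees with 1 − 2 + 1 = 0.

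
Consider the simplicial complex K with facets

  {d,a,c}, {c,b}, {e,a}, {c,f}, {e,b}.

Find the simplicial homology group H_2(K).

Take the total order a < b < c < d < e < f on the vertex set. Then K (dimension 2) consists of the simplices:

  0-simplices (6): a, b, c, d, e, f
  1-simplices (7): ac, ad, ae, bc, be, cd, cf
  2-simplices (1): acd

so the chain groups are C_0 ≅ Z^6, C_1 ≅ Z^7, C_2 ≅ Z^1.

The boundary map ∂_1: C_1 → C_0 is given by ∂[p,q] = [q] − [p]. For instance
  ∂ad = d − a.
As a 6×7 matrix over Z this has rank 5, with invariant factors (1,1,1,1,1).

The boundary map ∂_2: C_2 → C_1 sends each 2-simplex [p,q,r] to [q,r] − [p,r] + [p,q]. For instance
  ∂acd = cd − ad + ac.
The 7×1 boundary matrix has rank 1 and Smith normal form diag(1).

Reading off H_k = ker ∂_k / im ∂_{k+1}:

  H_2: rank ker ∂_2 − rank ∂_3 = (1 − 1) − 0 = 0, and there is no ∂_3, so H_2 = 0.

H_2 = 0.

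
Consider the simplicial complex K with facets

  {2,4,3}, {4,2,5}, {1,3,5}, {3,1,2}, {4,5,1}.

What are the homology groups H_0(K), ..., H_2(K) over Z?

We work with the vertex ordering 1 < 2 < 3 < 4 < 5. The simplices of K, each written with vertices in increasing order, are:

  0-simplices (5): [1], [2], [3], [4], [5]
  1-simplices (10): [1,2], [1,3], [1,4], [1,5], [2,3], [2,4], [2,5], [3,4], [3,5], [4,5]
  2-simplices (5): [1,2,3], [1,3,5], [1,4,5], [2,3,4], [2,4,5]

Hence C_0 ≅ Z^5, C_1 ≅ Z^10, C_2 ≅ Z^5.

∂_1: C_1 → C_0 is given by ∂[p,q] = [q] − [p]. For instance
  ∂[1,5] = [5] − [1].
As a 5×10 matrix over Z this has rank 4, with invariant factors (1,1,1,1).

Boundary ∂_2: C_2 → C_1 sends each 2-simplex [p,q,r] to [q,r] − [p,r] + [p,q]. For instance
  ∂[2,3,4] = [3,4] − [2,4] + [2,3],
  ∂[1,3,5] = [3,5] − [1,5] + [1,3].
As a 10×5 matrix over Z this has rank 5, with invariant factors (1,1,1,1,1).

From H_k ≅ ker(∂_k) / im(∂_{k+1}) we obtain:

  H_0: rank C_0 − rank ∂_1 = 5 − 4 = 1, and the invariant factors of ∂_1 are all 1, so H_0 = Z.
  H_1: rank ker ∂_1 − rank ∂_2 = (10 − 4) − 5 = 1, and the invariant factors of ∂_2 are all 1, so H_1 = Z.
  H_2: rank ker ∂_2 − rank ∂_3 = (5 − 5) − 0 = 0, and there is no ∂_3, so H_2 = 0.

(K is a triangulation of the Möbius band.)

H_0 = Z,  H_1 = Z,  H_2 = 0.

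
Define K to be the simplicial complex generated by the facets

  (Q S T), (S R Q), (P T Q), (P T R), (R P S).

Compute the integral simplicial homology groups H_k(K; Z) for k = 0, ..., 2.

H_0 = Z,  H_1 = Z,  H_2 = 0.

K has 5 vertices, 10 edges, 5 triangles.
rank ∂_0 = 0, rank ∂_1 = 4 ⇒ b_0 = 5 − 0 − 4 = 1; all invariant factors of ∂_1 are 1 so no torsion. So H_0 ≅ Z.
rank ∂_1 = 4, rank ∂_2 = 5 ⇒ b_1 = 10 − 4 − 5 = 1; all invariant factors of ∂_2 are 1 so no torsion. So H_1 ≅ Z.
rank ∂_2 = 5, rank ∂_3 = 0 ⇒ b_2 = 5 − 5 − 0 = 0. So H_2 ≅ 0.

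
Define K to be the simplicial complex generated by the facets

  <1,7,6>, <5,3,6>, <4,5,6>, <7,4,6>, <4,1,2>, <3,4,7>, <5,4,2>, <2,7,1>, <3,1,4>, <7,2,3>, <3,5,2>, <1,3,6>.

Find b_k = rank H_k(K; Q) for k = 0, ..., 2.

Fix the vertex order 1 < 2 < 3 < 4 < 5 < 6 < 7 and write every simplex with vertices in increasing order. Then dim K = 2 and the simplices of K are:

  0-simplices (7): [1], [2], [3], [4], [5], [6], [7]
  1-simplices (18): [1,2], [1,3], [1,4], [1,6], [1,7], [2,3], [2,4], [2,5], [2,7], [3,4], [3,5], [3,6], [3,7], [4,5], [4,6], [4,7], [5,6], [6,7]
  2-simplices (12): [1,2,4], [1,2,7], [1,3,4], [1,3,6], [1,6,7], [2,3,5], [2,3,7], [2,4,5], [3,4,7], [3,5,6], [4,5,6], [4,6,7]

Hence C_0 ≅ Z^7, C_1 ≅ Z^18, C_2 ≅ Z^12.

The boundary map ∂_1: C_1 → C_0 maps an edge to its endpoints' difference, ∂[p,q] = q − p. For instance
  ∂[4,6] = [6] − [4].
As a 7×18 matrix over Z this has rank 6, with invariant factors (1,1,1,1,1,1).

Boundary ∂_2: C_2 → C_1 acts by ∂[p,q,r] = [q,r] − [p,r] + [p,q]. For instance
  ∂[1,3,4] = [3,4] − [1,4] + [1,3],
  ∂[2,3,5] = [3,5] − [2,5] + [2,3].
This gives a 18×12 integer matrix of rank 12; reducing to Smith normal form yields diagonal entries (1,1,1,1,1,1,1,1,1,1,1,2).

Reading off H_k = ker ∂_k / im ∂_{k+1}:

  H_0: rank C_0 − rank ∂_1 = 7 − 6 = 1, and the invariant factors of ∂_1 are all 1, so H_0 = Z.
  H_1: rank ker ∂_1 − rank ∂_2 = (18 − 6) − 12 = 0, and ∂_2 has invariant factor 2 > 1, so H_1 = Z/2Z.
  H_2: rank ker ∂_2 − rank ∂_3 = (12 − 12) − 0 = 0, and there is no ∂_3, so H_2 = 0.

Hence the Betti numbers are b_0 = 1, b_1 = 0, b_2 = 0.

b_0 = 1, b_1 = 0, b_2 = 0.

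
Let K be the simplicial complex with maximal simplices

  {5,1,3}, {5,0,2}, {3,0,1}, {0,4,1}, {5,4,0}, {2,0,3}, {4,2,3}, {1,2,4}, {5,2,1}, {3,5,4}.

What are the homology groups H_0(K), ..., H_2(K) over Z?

H_0 ≅ Z,  H_1 ≅ Z/2,  H_2 = 0.

We work with the vertex ordering 0 < 1 < 2 < 3 < 4 < 5. The simplices of K, each written with vertices in increasing order, are:

  0-simplices (6): [0], [1], [2], [3], [4], [5]
  1-simplices (15): [0,1], [0,2], [0,3], [0,4], [0,5], [1,2], [1,3], [1,4], [1,5], [2,3], [2,4], [2,5], [3,4], [3,5], [4,5]
  2-simplices (10): [0,1,3], [0,1,4], [0,2,3], [0,2,5], [0,4,5], [1,2,4], [1,2,5], [1,3,5], [2,3,4], [3,4,5]

giving chain groups C_0 ≅ Z^6, C_1 ≅ Z^15, C_2 ≅ Z^10.

The boundary map ∂_1: C_1 → C_0 sends each edge [p,q] (with p < q) to q − p. For instance
  ∂[2,5] = [5] − [2].
The resulting 6×15 matrix has rank 5, and its Smith normal form has invariant factors (1,1,1,1,1).

The boundary map ∂_2: C_2 → C_1 acts by ∂[p,q,r] = [q,r] − [p,r] + [p,q]. For instance
  ∂[1,3,5] = [3,5] − [1,5] + [1,3],
  ∂[0,2,5] = [2,5] − [0,5] + [0,2].
As a 15×10 matrix over Z this has rank 10, with invariant factors (1,1,1,1,1,1,1,1,1,2).

Computing H_k = (kernel of ∂_k) / (image of ∂_{k+1}):

  H_0: rank C_0 − rank ∂_1 = 6 − 5 = 1, and the invariant factors of ∂_1 are all 1, so H_0 ≅ Z.
  H_1: rank ker ∂_1 − rank ∂_2 = (15 − 5) − 10 = 0, and ∂_2 has invariant factor 2 > 1, so H_1 ≅ Z/2.
  H_2: rank ker ∂_2 − rank ∂_3 = (10 − 10) − 0 = 0, and there is no ∂_3, so H_2 ≅ 0.

As a check, the Euler characteristic is 6 − 15 + 10 = 1, which agrees with 1 − 0 + 0 = 1.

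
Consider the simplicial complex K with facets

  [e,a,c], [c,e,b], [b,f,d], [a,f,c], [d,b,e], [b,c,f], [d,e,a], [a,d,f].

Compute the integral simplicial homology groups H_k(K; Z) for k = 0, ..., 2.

H_0 ≅ Z,  H_1 = 0,  H_2 ≅ Z.

Fix the vertex order a < b < c < d < e < f and write every simplex with vertices in increasing order. Then dim K = 2 and the simplices of K are:

  0-simplices (6): a, b, c, d, e, f
  1-simplices (12): ac, ad, ae, af, bc, bd, be, bf, ce, cf, de, df
  2-simplices (8): ace, acf, ade, adf, bce, bcf, bde, bdf

giving chain groups C_0 ≅ Z^6, C_1 ≅ Z^12, C_2 ≅ Z^8.

∂_1: C_1 → C_0 sends each edge [p,q] (with p < q) to q − p. For instance
  ∂df = f − d.
This gives a 6×12 integer matrix of rank 5; reducing to Smith normal form yields diagonal entries (1,1,1,1,1).

Boundary ∂_2: C_2 → C_1 maps a triangle to the signed sum of its edges. For instance
  ∂ace = ce − ae + ac,
  ∂bde = de − be + bd.
As a 12×8 matrix over Z this has rank 7, with invariant factors (1,1,1,1,1,1,1).

Computing H_k = (kernel of ∂_k) / (image of ∂_{k+1}):

  H_0: rank C_0 − rank ∂_1 = 6 − 5 = 1, and the invariant factors of ∂_1 are all 1, so H_0 = Z.
  H_1: rank ker ∂_1 − rank ∂_2 = (12 − 5) − 7 = 0, and the invariant factors of ∂_2 are all 1, so H_1 = 0.
  H_2: rank ker ∂_2 − rank ∂_3 = (8 − 7) − 0 = 1, and there is no ∂_3, so H_2 = Z.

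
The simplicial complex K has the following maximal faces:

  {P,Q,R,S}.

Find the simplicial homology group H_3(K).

Take the total order P < Q < R < S on the vertex set. Then K (dimension 3) consists of the simplices:

  0-simplices (4): P, Q, R, S
  1-simplices (6): PQ, PR, PS, QR, QS, RS
  2-simplices (4): PQR, PQS, PRS, QRS
  3-simplices (1): PQRS

so the chain groups are C_0 ≅ Z^4, C_1 ≅ Z^6, C_2 ≅ Z^4, C_3 ≅ Z^1.

∂_1: C_1 → C_0 is given by ∂[p,q] = [q] − [p]. For instance
  ∂PR = R − P.
The 4×6 boundary matrix has rank 3 and Smith normal form diag(1,1,1).

Boundary ∂_2: C_2 → C_1 acts by ∂[p,q,r] = [q,r] − [p,r] + [p,q]. For instance
  ∂PRS = RS − PS + PR,
  ∂PQS = QS − PS + PQ.
The 6×4 boundary matrix has rank 3 and Smith normal form diag(1,1,1).

The boundary map ∂_3: C_3 → C_2 sends each 3-simplex σ to the alternating sum Σ_i (−1)^i (σ with its i-th vertex removed). For instance
  ∂PQRS = QRS − PRS + PQS − PQR.
The 4×1 boundary matrix has rank 1 and Smith normal form diag(1).

Now H_k = ker ∂_k / im ∂_{k+1}, so:

  H_3: rank ker ∂_3 − rank ∂_4 = (1 − 1) − 0 = 0, and there is no ∂_4, so H_3 = 0.

H_3 = 0.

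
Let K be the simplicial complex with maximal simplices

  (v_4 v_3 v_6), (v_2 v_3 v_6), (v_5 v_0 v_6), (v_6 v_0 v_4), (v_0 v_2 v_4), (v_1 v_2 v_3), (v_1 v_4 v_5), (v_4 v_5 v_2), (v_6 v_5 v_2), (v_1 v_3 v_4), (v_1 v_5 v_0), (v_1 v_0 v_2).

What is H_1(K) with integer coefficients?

H_1 = Z/2.

We work with the vertex ordering v_0 < v_1 < v_2 < v_3 < v_4 < v_5 < v_6. The simplices of K, each written with vertices in increasing order, are:

  0-simplices (7): [v_0], [v_1], [v_2], [v_3], [v_4], [v_5], [v_6]
  1-simplices (18): (18 of them)
  2-simplices (12): (12 of them)

so the chain groups are C_0 ≅ Z^7, C_1 ≅ Z^18, C_2 ≅ Z^12.

Boundary ∂_1: C_1 → C_0 is given by ∂[p,q] = [q] − [p].
The 7×18 boundary matrix has rank 6 and Smith normal form diag(1,1,1,1,1,1).

The boundary map ∂_2: C_2 → C_1 acts by ∂[p,q,r] = [q,r] − [p,r] + [p,q]. For instance
  ∂[v_0,v_4,v_6] = [v_4,v_6] − [v_0,v_6] + [v_0,v_4],
  ∂[v_2,v_3,v_6] = [v_3,v_6] − [v_2,v_6] + [v_2,v_3].
As a 18×12 matrix over Z this has rank 12, with invariant factors (1,1,1,1,1,1,1,1,1,1,1,2).

Reading off H_k = ker ∂_k / im ∂_{k+1}:

  H_1: rank ker ∂_1 − rank ∂_2 = (18 − 6) − 12 = 0, and ∂_2 has invariant factor 2 > 1, so H_1 = Z/2.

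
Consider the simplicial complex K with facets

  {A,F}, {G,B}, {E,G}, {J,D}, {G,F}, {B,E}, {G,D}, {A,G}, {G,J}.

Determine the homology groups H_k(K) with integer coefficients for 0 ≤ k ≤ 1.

H_0 ≅ Z,  H_1 ≅ Z^3.

K has 7 vertices, 9 edges.
rank ∂_0 = 0, rank ∂_1 = 6 ⇒ b_0 = 7 − 0 − 6 = 1; all invariant factors of ∂_1 are 1 so no torsion. So H_0 = Z.
rank ∂_1 = 6, rank ∂_2 = 0 ⇒ b_1 = 9 − 6 − 0 = 3. So H_1 = Z^3.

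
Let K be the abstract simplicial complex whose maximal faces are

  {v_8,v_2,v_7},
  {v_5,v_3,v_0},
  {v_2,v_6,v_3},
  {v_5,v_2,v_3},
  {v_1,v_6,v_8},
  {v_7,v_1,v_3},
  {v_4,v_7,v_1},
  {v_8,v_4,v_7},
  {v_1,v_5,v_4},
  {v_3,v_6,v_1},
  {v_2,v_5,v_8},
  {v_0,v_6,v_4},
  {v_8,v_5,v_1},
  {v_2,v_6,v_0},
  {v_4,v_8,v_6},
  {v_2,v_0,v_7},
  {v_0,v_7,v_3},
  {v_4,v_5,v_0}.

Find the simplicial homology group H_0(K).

Fix the vertex order v_0 < v_1 < v_2 < v_3 < v_4 < v_5 < v_6 < v_7 < v_8 and write every simplex with vertices in increasing order. Then dim K = 2 and the simplices of K are:

  0-simplices (9): [v_0], [v_1], [v_2], [v_3], [v_4], [v_5], [v_6], [v_7], [v_8]
  1-simplices (27): (27 of them)
  2-simplices (18): (18 of them)

so the chain groups are C_0 ≅ Z^9, C_1 ≅ Z^27, C_2 ≅ Z^18.

Boundary ∂_1: C_1 → C_0 maps an edge to its endpoints' difference, ∂[p,q] = q − p. For instance
  ∂[v_2,v_8] = [v_8] − [v_2].
The resulting 9×27 matrix has rank 8, and its Smith normal form has invariant factors (1,1,1,1,1,1,1,1).

The boundary map ∂_2: C_2 → C_1 maps a triangle to the signed sum of its edges. For instance
  ∂[v_2,v_5,v_8] = [v_5,v_8] − [v_2,v_8] + [v_2,v_5],
  ∂[v_1,v_4,v_7] = [v_4,v_7] − [v_1,v_7] + [v_1,v_4].
The resulting 27×18 matrix has rank 18, and its Smith normal form has invariant factors (1,1,1,1,1,1,1,1,1,1,1,1,1,1,1,1,1,2).

From H_k ≅ ker(∂_k) / im(∂_{k+1}) we obtain:

  H_0: rank C_0 − rank ∂_1 = 9 − 8 = 1, and the invariant factors of ∂_1 are all 1, so H_0 = Z.

H_0 = Z.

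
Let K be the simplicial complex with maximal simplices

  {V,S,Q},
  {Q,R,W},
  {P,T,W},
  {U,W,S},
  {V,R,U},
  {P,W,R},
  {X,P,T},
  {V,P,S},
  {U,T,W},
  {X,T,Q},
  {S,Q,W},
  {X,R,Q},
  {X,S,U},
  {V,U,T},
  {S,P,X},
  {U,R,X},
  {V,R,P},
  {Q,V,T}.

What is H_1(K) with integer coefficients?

K has 9 vertices, 27 edges, 18 triangles.
rank ∂_1 = 8, rank ∂_2 = 17 ⇒ b_1 = 27 − 8 − 17 = 2; all invariant factors of ∂_2 are 1 so no torsion. So H_1 = Z^2.

H_1 ≅ Z^2.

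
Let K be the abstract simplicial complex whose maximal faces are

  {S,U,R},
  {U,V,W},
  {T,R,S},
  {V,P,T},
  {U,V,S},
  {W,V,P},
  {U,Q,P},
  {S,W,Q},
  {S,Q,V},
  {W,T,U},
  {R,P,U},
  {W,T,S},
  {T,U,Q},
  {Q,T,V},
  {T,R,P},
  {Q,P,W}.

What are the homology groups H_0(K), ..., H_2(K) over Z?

Fix the vertex order P < Q < R < S < T < U < V < W and write every simplex with vertices in increasing order. Then dim K = 2 and the simplices of K are:

  0-simplices (8): P, Q, R, S, T, U, V, W
  1-simplices (24): PQ, PR, PT, PU, PV, PW, QS, QT, QU, QV, QW, RS, RT, RU, ST, SU, SV, SW, TU, TV, TW, UV, UW, VW
  2-simplices (16): PQU, PQW, PRT, PRU, PTV, PVW, QSV, QSW, QTU, QTV, RST, RSU, STW, SUV, TUW, UVW

giving chain groups C_0 ≅ Z^8, C_1 ≅ Z^24, C_2 ≅ Z^16.

Boundary ∂_1: C_1 → C_0 maps an edge to its endpoints' difference, ∂[p,q] = q − p. For instance
  ∂RS = S − R.
As a 8×24 matrix over Z this has rank 7, with invariant factors (1,1,1,1,1,1,1).

∂_2: C_2 → C_1 acts by ∂[p,q,r] = [q,r] − [p,r] + [p,q]. For instance
  ∂PRU = RU − PU + PR,
  ∂RSU = SU − RU + RS.
This gives a 24×16 integer matrix of rank 15; reducing to Smith normal form yields diagonal entries (1,1,1,1,1,1,1,1,1,1,1,1,1,1,1).

Now H_k = ker ∂_k / im ∂_{k+1}, so:

  H_0: rank C_0 − rank ∂_1 = 8 − 7 = 1, and the invariant factors of ∂_1 are all 1, so H_0 = Z.
  H_1: rank ker ∂_1 − rank ∂_2 = (24 − 7) − 15 = 2, and the invariant factors of ∂_2 are all 1, so H_1 = Z^2.
  H_2: rank ker ∂_2 − rank ∂_3 = (16 − 15) − 0 = 1, and there is no ∂_3, so H_2 = Z.

(K is a triangulation of the torus T^2.)

H_0 = Z,  H_1 = Z^2,  H_2 = Z.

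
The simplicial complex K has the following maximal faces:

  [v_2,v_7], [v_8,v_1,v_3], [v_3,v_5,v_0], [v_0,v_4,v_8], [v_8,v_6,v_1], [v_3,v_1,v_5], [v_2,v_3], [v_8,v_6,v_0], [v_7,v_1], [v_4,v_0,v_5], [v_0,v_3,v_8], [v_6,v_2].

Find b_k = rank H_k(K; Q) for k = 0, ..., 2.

b_0 = 1, b_1 = 2, b_2 = 0.

Take the total order v_0 < v_1 < v_2 < v_3 < v_4 < v_5 < v_6 < v_7 < v_8 on the vertex set. Then K (dimension 2) consists of the simplices:

  0-simplices (9): [v_0], [v_1], [v_2], [v_3], [v_4], [v_5], [v_6], [v_7], [v_8]
  1-simplices (18): (18 of them)
  2-simplices (8): [v_0,v_3,v_5], [v_0,v_3,v_8], [v_0,v_4,v_5], [v_0,v_4,v_8], [v_0,v_6,v_8], [v_1,v_3,v_5], [v_1,v_3,v_8], [v_1,v_6,v_8]

so the chain groups are C_0 ≅ Z^9, C_1 ≅ Z^18, C_2 ≅ Z^8.

The boundary map ∂_1: C_1 → C_0 is given by ∂[p,q] = [q] − [p]. For instance
  ∂[v_0,v_5] = [v_5] − [v_0].
The resulting 9×18 matrix has rank 8, and its Smith normal form has invariant factors (1,1,1,1,1,1,1,1).

The boundary map ∂_2: C_2 → C_1 acts by ∂[p,q,r] = [q,r] − [p,r] + [p,q]. For instance
  ∂[v_1,v_3,v_8] = [v_3,v_8] − [v_1,v_8] + [v_1,v_3],
  ∂[v_0,v_3,v_5] = [v_3,v_5] − [v_0,v_5] + [v_0,v_3].
The 18×8 boundary matrix has rank 8 and Smith normal form diag(1,1,1,1,1,1,1,1).

Now H_k = ker ∂_k / im ∂_{k+1}, so:

  H_0: rank C_0 − rank ∂_1 = 9 − 8 = 1, and the invariant factors of ∂_1 are all 1, so H_0 = Z.
  H_1: rank ker ∂_1 − rank ∂_2 = (18 − 8) − 8 = 2, and the invariant factors of ∂_2 are all 1, so H_1 = Z^2.
  H_2: rank ker ∂_2 − rank ∂_3 = (8 − 8) − 0 = 0, and there is no ∂_3, so H_2 = 0.

As a check, the Euler characteristic is 9 − 18 + 8 = -1, which agrees with 1 − 2 + 0 = -1.

Hence the Betti numbers are b_0 = 1, b_1 = 2, b_2 = 0.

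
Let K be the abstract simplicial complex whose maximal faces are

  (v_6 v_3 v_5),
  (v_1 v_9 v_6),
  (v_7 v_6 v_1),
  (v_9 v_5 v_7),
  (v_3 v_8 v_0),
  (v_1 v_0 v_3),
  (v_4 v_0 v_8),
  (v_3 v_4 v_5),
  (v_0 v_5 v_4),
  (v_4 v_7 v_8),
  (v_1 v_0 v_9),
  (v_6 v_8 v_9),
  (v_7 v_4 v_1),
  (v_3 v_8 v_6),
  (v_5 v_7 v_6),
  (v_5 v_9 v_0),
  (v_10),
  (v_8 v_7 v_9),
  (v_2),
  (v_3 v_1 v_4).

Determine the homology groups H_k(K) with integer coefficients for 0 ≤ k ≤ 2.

K has 11 vertices, 27 edges, 18 triangles.
rank ∂_0 = 0, rank ∂_1 = 8 ⇒ b_0 = 11 − 0 − 8 = 3; all invariant factors of ∂_1 are 1 so no torsion. So H_0 = Z^3.
rank ∂_1 = 8, rank ∂_2 = 18 ⇒ b_1 = 27 − 8 − 18 = 1; ∂_2 has invariant factor(s) [2] giving torsion. So H_1 = Z × Z/2.
rank ∂_2 = 18, rank ∂_3 = 0 ⇒ b_2 = 18 − 18 − 0 = 0. So H_2 = 0.

H_0 = Z^3,  H_1 = Z × Z/2,  H_2 = 0.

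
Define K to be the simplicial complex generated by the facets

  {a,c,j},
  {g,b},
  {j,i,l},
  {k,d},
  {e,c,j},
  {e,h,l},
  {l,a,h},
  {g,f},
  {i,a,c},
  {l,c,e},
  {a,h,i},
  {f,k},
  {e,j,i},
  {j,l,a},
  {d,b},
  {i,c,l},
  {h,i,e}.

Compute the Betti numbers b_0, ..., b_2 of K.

K has 12 vertices, 23 edges, 12 triangles.
rank ∂_0 = 0, rank ∂_1 = 10 ⇒ b_0 = 12 − 0 − 10 = 2; all invariant factors of ∂_1 are 1 so no torsion. So H_0 = Z^2.
rank ∂_1 = 10, rank ∂_2 = 12 ⇒ b_1 = 23 − 10 − 12 = 1; ∂_2 has invariant factor(s) [2] giving torsion. So H_1 = Z × Z/2.
rank ∂_2 = 12, rank ∂_3 = 0 ⇒ b_2 = 12 − 12 − 0 = 0. So H_2 = 0.

b_0 = 2, b_1 = 1, b_2 = 0.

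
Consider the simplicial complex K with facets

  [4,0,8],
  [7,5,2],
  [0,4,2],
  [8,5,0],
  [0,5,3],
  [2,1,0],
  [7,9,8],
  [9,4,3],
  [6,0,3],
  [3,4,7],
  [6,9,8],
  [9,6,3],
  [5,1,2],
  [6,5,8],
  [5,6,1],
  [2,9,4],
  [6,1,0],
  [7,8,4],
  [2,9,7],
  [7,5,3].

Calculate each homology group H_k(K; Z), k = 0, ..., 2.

H_0 ≅ Z,  H_1 ≅ Z ⊕ Z/2,  H_2 = 0.

We work with the vertex ordering 0 < 1 < 2 < 3 < 4 < 5 < 6 < 7 < 8 < 9. The simplices of K, each written with vertices in increasing order, are:

  0-simplices (10): [0], [1], [2], [3], [4], [5], [6], [7], [8], [9]
  1-simplices (30): (30 of them)
  2-simplices (20): (20 of them)

so the chain groups are C_0 ≅ Z^10, C_1 ≅ Z^30, C_2 ≅ Z^20.

The boundary map ∂_1: C_1 → C_0 is given by ∂[p,q] = [q] − [p].
The 10×30 boundary matrix has rank 9 and Smith normal form diag(1,1,1,1,1,1,1,1,1).

Boundary ∂_2: C_2 → C_1 sends each 2-simplex [p,q,r] to [q,r] − [p,r] + [p,q]. For instance
  ∂[3,6,9] = [6,9] − [3,9] + [3,6],
  ∂[4,7,8] = [7,8] − [4,8] + [4,7].
The 30×20 boundary matrix has rank 20 and Smith normal form diag(1,1,1,1,1,1,1,1,1,1,1,1,1,1,1,1,1,1,1,2).

Reading off H_k = ker ∂_k / im ∂_{k+1}:

  H_0: rank C_0 − rank ∂_1 = 10 − 9 = 1, and the invariant factors of ∂_1 are all 1, so H_0 = Z.
  H_1: rank ker ∂_1 − rank ∂_2 = (30 − 9) − 20 = 1, and ∂_2 has invariant factor 2 > 1, so H_1 = Z ⊕ Z/2.
  H_2: rank ker ∂_2 − rank ∂_3 = (20 − 20) − 0 = 0, and there is no ∂_3, so H_2 = 0.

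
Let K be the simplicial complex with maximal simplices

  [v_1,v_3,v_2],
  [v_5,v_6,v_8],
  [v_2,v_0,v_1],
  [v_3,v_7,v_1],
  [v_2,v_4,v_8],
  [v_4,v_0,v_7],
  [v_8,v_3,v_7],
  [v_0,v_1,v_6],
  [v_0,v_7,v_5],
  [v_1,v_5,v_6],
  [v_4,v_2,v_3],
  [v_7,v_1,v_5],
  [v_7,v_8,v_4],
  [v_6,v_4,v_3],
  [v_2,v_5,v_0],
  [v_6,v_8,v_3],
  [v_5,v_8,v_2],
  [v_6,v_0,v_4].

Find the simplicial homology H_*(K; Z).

H_0 ≅ Z,  H_1 ≅ Z ⊕ Z/2,  H_2 = 0.

Fix the vertex order v_0 < v_1 < v_2 < v_3 < v_4 < v_5 < v_6 < v_7 < v_8 and write every simplex with vertices in increasing order. Then dim K = 2 and the simplices of K are:

  0-simplices (9): [v_0], [v_1], [v_2], [v_3], [v_4], [v_5], [v_6], [v_7], [v_8]
  1-simplices (27): (27 of them)
  2-simplices (18): (18 of them)

so the chain groups are C_0 ≅ Z^9, C_1 ≅ Z^27, C_2 ≅ Z^18.

∂_1: C_1 → C_0 is given by ∂[p,q] = [q] − [p]. For instance
  ∂[v_0,v_2] = [v_2] − [v_0].
As a 9×27 matrix over Z this has rank 8, with invariant factors (1,1,1,1,1,1,1,1).

∂_2: C_2 → C_1 maps a triangle to the signed sum of its edges. For instance
  ∂[v_3,v_6,v_8] = [v_6,v_8] − [v_3,v_8] + [v_3,v_6],
  ∂[v_0,v_5,v_7] = [v_5,v_7] − [v_0,v_7] + [v_0,v_5].
As a 27×18 matrix over Z this has rank 18, with invariant factors (1,1,1,1,1,1,1,1,1,1,1,1,1,1,1,1,1,2).

Now H_k = ker ∂_k / im ∂_{k+1}, so:

  H_0: rank C_0 − rank ∂_1 = 9 − 8 = 1, and the invariant factors of ∂_1 are all 1, so H_0 ≅ Z.
  H_1: rank ker ∂_1 − rank ∂_2 = (27 − 8) − 18 = 1, and ∂_2 has invariant factor 2 > 1, so H_1 ≅ Z ⊕ Z/2.
  H_2: rank ker ∂_2 − rank ∂_3 = (18 − 18) − 0 = 0, and there is no ∂_3, so H_2 ≅ 0.

As a check, the Euler characteristic is 9 − 27 + 18 = 0, which agrees with 1 − 1 + 0 = 0.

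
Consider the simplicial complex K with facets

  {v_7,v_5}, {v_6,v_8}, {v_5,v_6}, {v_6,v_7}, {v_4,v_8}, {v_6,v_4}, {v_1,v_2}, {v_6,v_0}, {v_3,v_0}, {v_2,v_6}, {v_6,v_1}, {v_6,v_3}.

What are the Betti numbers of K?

We work with the vertex ordering v_0 < v_1 < v_2 < v_3 < v_4 < v_5 < v_6 < v_7 < v_8. The simplices of K, each written with vertices in increasing order, are:

  0-simplices (9): [v_0], [v_1], [v_2], [v_3], [v_4], [v_5], [v_6], [v_7], [v_8]
  1-simplices (12): [v_0,v_3], [v_0,v_6], [v_1,v_2], [v_1,v_6], [v_2,v_6], [v_3,v_6], [v_4,v_6], [v_4,v_8], [v_5,v_6], [v_5,v_7], [v_6,v_7], [v_6,v_8]

so the chain groups are C_0 ≅ Z^9, C_1 ≅ Z^12.

∂_1: C_1 → C_0 is given by ∂[p,q] = [q] − [p]. For instance
  ∂[v_3,v_6] = [v_6] − [v_3].
This gives a 9×12 integer matrix of rank 8; reducing to Smith normal form yields diagonal entries (1,1,1,1,1,1,1,1).

Computing H_k = (kernel of ∂_k) / (image of ∂_{k+1}):

  H_0: rank C_0 − rank ∂_1 = 9 − 8 = 1, and the invariant factors of ∂_1 are all 1, so H_0 ≅ Z.
  H_1: rank ker ∂_1 − rank ∂_2 = (12 − 8) − 0 = 4, and there is no ∂_2, so H_1 ≅ Z^4.

As a check, the Euler characteristic is 9 − 12 = -3, which agrees with 1 − 4 = -3.

Hence the Betti numbers are b_0 = 1, b_1 = 4.

b_0 = 1, b_1 = 4.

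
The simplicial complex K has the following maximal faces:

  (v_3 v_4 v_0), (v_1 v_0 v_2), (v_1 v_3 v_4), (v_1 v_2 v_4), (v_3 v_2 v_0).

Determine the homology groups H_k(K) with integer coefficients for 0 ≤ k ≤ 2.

Take the total order v_0 < v_1 < v_2 < v_3 < v_4 on the vertex set. Then K (dimension 2) consists of the simplices:

  0-simplices (5): [v_0], [v_1], [v_2], [v_3], [v_4]
  1-simplices (10): [v_0,v_1], [v_0,v_2], [v_0,v_3], [v_0,v_4], [v_1,v_2], [v_1,v_3], [v_1,v_4], [v_2,v_3], [v_2,v_4], [v_3,v_4]
  2-simplices (5): [v_0,v_1,v_2], [v_0,v_2,v_3], [v_0,v_3,v_4], [v_1,v_2,v_4], [v_1,v_3,v_4]

Hence C_0 ≅ Z^5, C_1 ≅ Z^10, C_2 ≅ Z^5.

Boundary ∂_1: C_1 → C_0 is given by ∂[p,q] = [q] − [p]. For instance
  ∂[v_0,v_2] = [v_2] − [v_0].
This gives a 5×10 integer matrix of rank 4; reducing to Smith normal form yields diagonal entries (1,1,1,1).

The boundary map ∂_2: C_2 → C_1 acts by ∂[p,q,r] = [q,r] − [p,r] + [p,q]. For instance
  ∂[v_0,v_1,v_2] = [v_1,v_2] − [v_0,v_2] + [v_0,v_1],
  ∂[v_1,v_3,v_4] = [v_3,v_4] − [v_1,v_4] + [v_1,v_3].
The resulting 10×5 matrix has rank 5, and its Smith normal form has invariant factors (1,1,1,1,1).

Reading off H_k = ker ∂_k / im ∂_{k+1}:

  H_0: rank C_0 − rank ∂_1 = 5 − 4 = 1, and the invariant factors of ∂_1 are all 1, so H_0 ≅ Z.
  H_1: rank ker ∂_1 − rank ∂_2 = (10 − 4) − 5 = 1, and the invariant factors of ∂_2 are all 1, so H_1 ≅ Z.
  H_2: rank ker ∂_2 − rank ∂_3 = (5 − 5) − 0 = 0, and there is no ∂_3, so H_2 ≅ 0.

H_0 = Z,  H_1 = Z,  H_2 = 0.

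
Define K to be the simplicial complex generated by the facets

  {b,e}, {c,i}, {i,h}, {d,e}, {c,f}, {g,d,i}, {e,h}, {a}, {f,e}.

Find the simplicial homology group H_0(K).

Fix the vertex order a < b < c < d < e < f < g < h < i and write every simplex with vertices in increasing order. Then dim K = 2 and the simplices of K are:

  0-simplices (9): a, b, c, d, e, f, g, h, i
  1-simplices (10): be, cf, ci, de, dg, di, ef, eh, gi, hi
  2-simplices (1): dgi

Hence C_0 ≅ Z^9, C_1 ≅ Z^10, C_2 ≅ Z^1.

∂_1: C_1 → C_0 maps an edge to its endpoints' difference, ∂[p,q] = q − p. For instance
  ∂ci = i − c.
As a 9×10 matrix over Z this has rank 7, with invariant factors (1,1,1,1,1,1,1).

∂_2: C_2 → C_1 sends each 2-simplex [p,q,r] to [q,r] − [p,r] + [p,q]. For instance
  ∂dgi = gi − di + dg.
The resulting 10×1 matrix has rank 1, and its Smith normal form has invariant factors (1).

From H_k ≅ ker(∂_k) / im(∂_{k+1}) we obtain:

  H_0: rank C_0 − rank ∂_1 = 9 − 7 = 2, and the invariant factors of ∂_1 are all 1, so H_0 = Z^2.

H_0 ≅ Z^2.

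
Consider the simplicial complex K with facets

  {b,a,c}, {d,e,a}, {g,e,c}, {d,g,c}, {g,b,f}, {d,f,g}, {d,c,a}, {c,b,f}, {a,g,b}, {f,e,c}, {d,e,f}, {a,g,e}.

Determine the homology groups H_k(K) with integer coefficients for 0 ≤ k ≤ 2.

K has 7 vertices, 18 edges, 12 triangles.
rank ∂_0 = 0, rank ∂_1 = 6 ⇒ b_0 = 7 − 0 − 6 = 1; all invariant factors of ∂_1 are 1 so no torsion. So H_0 = Z.
rank ∂_1 = 6, rank ∂_2 = 12 ⇒ b_1 = 18 − 6 − 12 = 0; ∂_2 has invariant factor(s) [2] giving torsion. So H_1 = Z_2.
rank ∂_2 = 12, rank ∂_3 = 0 ⇒ b_2 = 12 − 12 − 0 = 0. So H_2 = 0.

H_0 = Z,  H_1 = Z_2,  H_2 = 0.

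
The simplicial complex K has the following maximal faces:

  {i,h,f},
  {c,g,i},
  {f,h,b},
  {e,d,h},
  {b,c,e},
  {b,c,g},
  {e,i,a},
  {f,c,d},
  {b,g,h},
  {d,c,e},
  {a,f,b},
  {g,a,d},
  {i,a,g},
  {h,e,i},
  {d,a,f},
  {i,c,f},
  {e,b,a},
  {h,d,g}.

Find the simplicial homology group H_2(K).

K has 9 vertices, 27 edges, 18 triangles.
rank ∂_2 = 17, rank ∂_3 = 0 ⇒ b_2 = 18 − 17 − 0 = 1. So H_2 = Z.

H_2 ≅ Z.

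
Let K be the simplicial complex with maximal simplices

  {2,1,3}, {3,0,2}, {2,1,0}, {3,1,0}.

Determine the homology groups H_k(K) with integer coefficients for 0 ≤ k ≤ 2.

Fix the vertex order 0 < 1 < 2 < 3 and write every simplex with vertices in increasing order. Then dim K = 2 and the simplices of K are:

  0-simplices (4): [0], [1], [2], [3]
  1-simplices (6): [0,1], [0,2], [0,3], [1,2], [1,3], [2,3]
  2-simplices (4): [0,1,2], [0,1,3], [0,2,3], [1,2,3]

Hence C_0 ≅ Z^4, C_1 ≅ Z^6, C_2 ≅ Z^4.

∂_1: C_1 → C_0 sends each edge [p,q] (with p < q) to q − p. For instance
  ∂[1,2] = [2] − [1].
This gives a 4×6 integer matrix of rank 3; reducing to Smith normal form yields diagonal entries (1,1,1).

∂_2: C_2 → C_1 acts by ∂[p,q,r] = [q,r] − [p,r] + [p,q]. For instance
  ∂[0,2,3] = [2,3] − [0,3] + [0,2],
  ∂[0,1,2] = [1,2] − [0,2] + [0,1].
This gives a 6×4 integer matrix of rank 3; reducing to Smith normal form yields diagonal entries (1,1,1).

From H_k ≅ ker(∂_k) / im(∂_{k+1}) we obtain:

  H_0: rank C_0 − rank ∂_1 = 4 − 3 = 1, and the invariant factors of ∂_1 are all 1, so H_0 = Z.
  H_1: rank ker ∂_1 − rank ∂_2 = (6 − 3) − 3 = 0, and the invariant factors of ∂_2 are all 1, so H_1 = 0.
  H_2: rank ker ∂_2 − rank ∂_3 = (4 − 3) − 0 = 1, and there is no ∂_3, so H_2 = Z.

H_0 = Z,  H_1 = 0,  H_2 = Z.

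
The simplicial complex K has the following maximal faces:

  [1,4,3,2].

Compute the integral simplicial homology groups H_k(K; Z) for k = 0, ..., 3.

Take the total order 1 < 2 < 3 < 4 on the vertex set. Then K (dimension 3) consists of the simplices:

  0-simplices (4): [1], [2], [3], [4]
  1-simplices (6): [1,2], [1,3], [1,4], [2,3], [2,4], [3,4]
  2-simplices (4): [1,2,3], [1,2,4], [1,3,4], [2,3,4]
  3-simplices (1): [1,2,3,4]

giving chain groups C_0 ≅ Z^4, C_1 ≅ Z^6, C_2 ≅ Z^4, C_3 ≅ Z^1.

The boundary map ∂_1: C_1 → C_0 maps an edge to its endpoints' difference, ∂[p,q] = q − p. For instance
  ∂[2,4] = [4] − [2].
As a 4×6 matrix over Z this has rank 3, with invariant factors (1,1,1).

Boundary ∂_2: C_2 → C_1 acts by ∂[p,q,r] = [q,r] − [p,r] + [p,q]. For instance
  ∂[1,2,4] = [2,4] − [1,4] + [1,2],
  ∂[2,3,4] = [3,4] − [2,4] + [2,3].
This gives a 6×4 integer matrix of rank 3; reducing to Smith normal form yields diagonal entries (1,1,1).

The boundary map ∂_3: C_3 → C_2 sends each 3-simplex σ to the alternating sum Σ_i (−1)^i (σ with its i-th vertex removed). For instance
  ∂[1,2,3,4] = [2,3,4] − [1,3,4] + [1,2,4] − [1,2,3].
The resulting 4×1 matrix has rank 1, and its Smith normal form has invariant factors (1).

Computing H_k = (kernel of ∂_k) / (image of ∂_{k+1}):

  H_0: rank C_0 − rank ∂_1 = 4 − 3 = 1, and the invariant factors of ∂_1 are all 1, so H_0 = Z.
  H_1: rank ker ∂_1 − rank ∂_2 = (6 − 3) − 3 = 0, and the invariant factors of ∂_2 are all 1, so H_1 = 0.
  H_2: rank ker ∂_2 − rank ∂_3 = (4 − 3) − 1 = 0, and the invariant factors of ∂_3 are all 1, so H_2 = 0.
  H_3: rank ker ∂_3 − rank ∂_4 = (1 − 1) − 0 = 0, and there is no ∂_4, so H_3 = 0.

(K is a triangulation of the 3-simplex.)

H_0 ≅ Z,  H_1 = 0,  H_2 = 0,  H_3 = 0.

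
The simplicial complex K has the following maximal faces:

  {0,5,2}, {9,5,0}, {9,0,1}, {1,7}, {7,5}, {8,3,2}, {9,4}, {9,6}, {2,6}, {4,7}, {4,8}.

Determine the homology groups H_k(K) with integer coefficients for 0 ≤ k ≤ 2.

H_0 = Z,  H_1 = Z^4,  H_2 = 0.

Order the vertices as 0 < 1 < 2 < 3 < 4 < 5 < 6 < 7 < 8 < 9. Listing each simplex with vertices in this order, K has dimension 2 with simplices:

  0-simplices (10): [0], [1], [2], [3], [4], [5], [6], [7], [8], [9]
  1-simplices (17): [0,1], [0,2], [0,5], [0,9], [1,7], [1,9], [2,3], [2,5], [2,6], [2,8], [3,8], [4,7], [4,8], [4,9], [5,7], [5,9], [6,9]
  2-simplices (4): [0,1,9], [0,2,5], [0,5,9], [2,3,8]

giving chain groups C_0 ≅ Z^10, C_1 ≅ Z^17, C_2 ≅ Z^4.

The boundary map ∂_1: C_1 → C_0 is given by ∂[p,q] = [q] − [p]. For instance
  ∂[4,8] = [8] − [4].
As a 10×17 matrix over Z this has rank 9, with invariant factors (1,1,1,1,1,1,1,1,1).

The boundary map ∂_2: C_2 → C_1 acts by ∂[p,q,r] = [q,r] − [p,r] + [p,q]. For instance
  ∂[0,2,5] = [2,5] − [0,5] + [0,2],
  ∂[0,5,9] = [5,9] − [0,9] + [0,5].
The 17×4 boundary matrix has rank 4 and Smith normal form diag(1,1,1,1).

Computing H_k = (kernel of ∂_k) / (image of ∂_{k+1}):

  H_0: rank C_0 − rank ∂_1 = 10 − 9 = 1, and the invariant factors of ∂_1 are all 1, so H_0 ≅ Z.
  H_1: rank ker ∂_1 − rank ∂_2 = (17 − 9) − 4 = 4, and the invariant factors of ∂_2 are all 1, so H_1 ≅ Z^4.
  H_2: rank ker ∂_2 − rank ∂_3 = (4 − 4) − 0 = 0, and there is no ∂_3, so H_2 ≅ 0.

As a check, the Euler characteristic is 10 − 17 + 4 = -3, which agrees with 1 − 4 + 0 = -3.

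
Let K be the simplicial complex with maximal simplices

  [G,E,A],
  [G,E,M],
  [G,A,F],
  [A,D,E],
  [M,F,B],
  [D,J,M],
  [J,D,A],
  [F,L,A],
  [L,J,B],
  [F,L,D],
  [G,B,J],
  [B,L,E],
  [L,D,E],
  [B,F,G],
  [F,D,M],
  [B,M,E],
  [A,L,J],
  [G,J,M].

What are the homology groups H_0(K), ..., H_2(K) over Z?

H_0 ≅ Z,  H_1 ≅ Z ⊕ Z/2,  H_2 = 0.

We work with the vertex ordering A < B < D < E < F < G < J < L < M. The simplices of K, each written with vertices in increasing order, are:

  0-simplices (9): A, B, D, E, F, G, J, L, M
  1-simplices (27): AD, AE, AF, AG, AJ, AL, BE, BF, BG, BJ, BL, BM, DE, DF, DJ, DL, DM, EG, EL, EM, FG, FL, FM, GJ, GM, JL, JM
  2-simplices (18): ADE, ADJ, AEG, AFG, AFL, AJL, BEL, BEM, BFG, BFM, BGJ, BJL, DEL, DFL, DFM, DJM, EGM, GJM

giving chain groups C_0 ≅ Z^9, C_1 ≅ Z^27, C_2 ≅ Z^18.

The boundary map ∂_1: C_1 → C_0 maps an edge to its endpoints' difference, ∂[p,q] = q − p. For instance
  ∂JM = M − J.
This gives a 9×27 integer matrix of rank 8; reducing to Smith normal form yields diagonal entries (1,1,1,1,1,1,1,1).

The boundary map ∂_2: C_2 → C_1 maps a triangle to the signed sum of its edges. For instance
  ∂AJL = JL − AL + AJ,
  ∂BEM = EM − BM + BE.
As a 27×18 matrix over Z this has rank 18, with invariant factors (1,1,1,1,1,1,1,1,1,1,1,1,1,1,1,1,1,2).

Now H_k = ker ∂_k / im ∂_{k+1}, so:

  H_0: rank C_0 − rank ∂_1 = 9 − 8 = 1, and the invariant factors of ∂_1 are all 1, so H_0 = Z.
  H_1: rank ker ∂_1 − rank ∂_2 = (27 − 8) − 18 = 1, and ∂_2 has invariant factor 2 > 1, so H_1 = Z ⊕ Z/2.
  H_2: rank ker ∂_2 − rank ∂_3 = (18 − 18) − 0 = 0, and there is no ∂_3, so H_2 = 0.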